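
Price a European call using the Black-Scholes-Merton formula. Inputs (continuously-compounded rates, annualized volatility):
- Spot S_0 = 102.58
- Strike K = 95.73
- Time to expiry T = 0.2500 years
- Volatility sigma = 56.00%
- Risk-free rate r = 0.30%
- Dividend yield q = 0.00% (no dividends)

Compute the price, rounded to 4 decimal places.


d1 = (ln(S/K) + (r - q + 0.5*sigma^2) * T) / (sigma * sqrt(T)) = 0.38950448
d2 = d1 - sigma * sqrt(T) = 0.10950448
exp(-rT) = 0.99925028; exp(-qT) = 1.00000000
C = S_0 * exp(-qT) * N(d1) - K * exp(-rT) * N(d2)
N(d1) = 0.65154850; N(d2) = 0.54359881
C = 102.5800 * 1.00000000 * 0.65154850 - 95.7300 * 0.99925028 * 0.54359881 = 14.8361

Answer: Price = 14.8361


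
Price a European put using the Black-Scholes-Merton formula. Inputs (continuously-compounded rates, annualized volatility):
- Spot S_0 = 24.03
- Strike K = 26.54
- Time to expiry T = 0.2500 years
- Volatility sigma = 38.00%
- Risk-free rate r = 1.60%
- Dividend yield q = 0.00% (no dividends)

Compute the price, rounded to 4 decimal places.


d1 = (ln(S/K) + (r - q + 0.5*sigma^2) * T) / (sigma * sqrt(T)) = -0.40684200
d2 = d1 - sigma * sqrt(T) = -0.59684200
exp(-rT) = 0.99600799; exp(-qT) = 1.00000000
P = K * exp(-rT) * N(-d2) - S_0 * exp(-qT) * N(-d1)
N(-d1) = 0.65793798; N(-d2) = 0.72469356
P = 26.5400 * 0.99600799 * 0.72469356 - 24.0300 * 1.00000000 * 0.65793798 = 3.3463

Answer: Price = 3.3463


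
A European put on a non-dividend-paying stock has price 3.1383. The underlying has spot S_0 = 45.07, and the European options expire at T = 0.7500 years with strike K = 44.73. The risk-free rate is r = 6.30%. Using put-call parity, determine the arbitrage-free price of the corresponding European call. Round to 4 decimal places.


Answer: Call price = 5.5426

Derivation:
Put-call parity: C - P = S_0 * exp(-qT) - K * exp(-rT).
S_0 * exp(-qT) = 45.0700 * 1.00000000 = 45.07000000
K * exp(-rT) = 44.7300 * 0.95384891 = 42.66566155
C = P + S*exp(-qT) - K*exp(-rT)
C = 3.1383 + 45.07000000 - 42.66566155 = 5.5426


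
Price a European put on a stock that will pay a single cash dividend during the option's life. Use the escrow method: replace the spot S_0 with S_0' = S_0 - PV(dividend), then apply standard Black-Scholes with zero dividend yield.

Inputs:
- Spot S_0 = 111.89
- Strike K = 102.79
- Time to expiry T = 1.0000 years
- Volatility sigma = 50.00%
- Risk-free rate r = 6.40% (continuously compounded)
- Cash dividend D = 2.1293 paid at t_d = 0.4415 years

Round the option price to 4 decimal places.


PV(D) = D * exp(-r * t_d) = 2.1293 * 0.97213947 = 2.06997657
S_0' = S_0 - PV(D) = 111.8900 - 2.06997657 = 109.82002343
d1 = (ln(S_0'/K) + (r + sigma^2/2)*T) / (sigma*sqrt(T)) = 0.51030961
d2 = d1 - sigma*sqrt(T) = 0.01030961
exp(-rT) = 0.93800500
N(-d1) = 0.30491729; N(-d2) = 0.49588713
P = K * exp(-rT) * N(-d2) - S_0' * N(-d1) = 102.7900 * 0.93800500 * 0.49588713 - 109.82002343 * 0.30491729 = 14.3262

Answer: Price = 14.3262


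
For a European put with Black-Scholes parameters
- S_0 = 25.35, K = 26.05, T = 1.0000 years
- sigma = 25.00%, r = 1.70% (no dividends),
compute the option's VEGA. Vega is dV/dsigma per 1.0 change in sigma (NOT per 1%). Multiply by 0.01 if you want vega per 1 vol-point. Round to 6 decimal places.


Answer: Vega = 10.077533

Derivation:
d1 = 0.0840438474; d2 = -0.1659561526
phi(d1) = 0.3975358273; exp(-qT) = 1.0000000000; exp(-rT) = 0.9831436846
Vega = S * exp(-qT) * phi(d1) * sqrt(T) = 25.3500 * 1.0000000000 * 0.3975358273 * 1.0000000000 = 10.077533


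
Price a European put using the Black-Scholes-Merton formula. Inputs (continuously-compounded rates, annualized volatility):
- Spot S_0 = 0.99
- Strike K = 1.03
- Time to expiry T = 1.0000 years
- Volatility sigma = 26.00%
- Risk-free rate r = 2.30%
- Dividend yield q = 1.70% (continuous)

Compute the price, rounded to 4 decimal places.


d1 = (ln(S/K) + (r - q + 0.5*sigma^2) * T) / (sigma * sqrt(T)) = 0.00073408
d2 = d1 - sigma * sqrt(T) = -0.25926592
exp(-rT) = 0.97726248; exp(-qT) = 0.98314368
P = K * exp(-rT) * N(-d2) - S_0 * exp(-qT) * N(-d1)
N(-d1) = 0.49970714; N(-d2) = 0.60228496
P = 1.0300 * 0.97726248 * 0.60228496 - 0.9900 * 0.98314368 * 0.49970714 = 0.1199

Answer: Price = 0.1199


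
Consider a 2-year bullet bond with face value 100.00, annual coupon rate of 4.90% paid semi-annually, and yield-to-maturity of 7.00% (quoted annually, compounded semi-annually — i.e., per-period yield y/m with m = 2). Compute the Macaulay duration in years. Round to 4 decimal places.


Answer: Macaulay duration = 1.9278 years

Derivation:
Coupon per period c = face * coupon_rate / m = 2.450000
Periods per year m = 2; per-period yield y/m = 0.035000
Number of cashflows N = 4
Cashflows (t years, CF_t, discount factor 1/(1+y/m)^(m*t), PV):
  t = 0.5000: CF_t = 2.450000, DF = 0.966184, PV = 2.367150
  t = 1.0000: CF_t = 2.450000, DF = 0.933511, PV = 2.287101
  t = 1.5000: CF_t = 2.450000, DF = 0.901943, PV = 2.209760
  t = 2.0000: CF_t = 102.450000, DF = 0.871442, PV = 89.279256
Price P = sum_t PV_t = 96.143267
Macaulay numerator sum_t t * PV_t:
  t * PV_t at t = 0.5000: 1.183575
  t * PV_t at t = 1.0000: 2.287101
  t * PV_t at t = 1.5000: 3.314639
  t * PV_t at t = 2.0000: 178.558512
Macaulay duration D = (sum_t t * PV_t) / P = 185.343828 / 96.143267 = 1.927788


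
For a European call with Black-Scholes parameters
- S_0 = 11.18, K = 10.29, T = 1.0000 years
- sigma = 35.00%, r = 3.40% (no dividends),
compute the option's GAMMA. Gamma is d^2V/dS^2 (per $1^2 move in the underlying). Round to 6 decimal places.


Answer: Gamma = 0.089559

Derivation:
d1 = 0.5091540511; d2 = 0.1591540511
phi(d1) = 0.3504429136; exp(-qT) = 1.0000000000; exp(-rT) = 0.9665715046
Gamma = exp(-qT) * phi(d1) / (S * sigma * sqrt(T)) = 1.0000000000 * 0.3504429136 / (11.1800 * 0.3500 * 1.0000000000) = 0.089559


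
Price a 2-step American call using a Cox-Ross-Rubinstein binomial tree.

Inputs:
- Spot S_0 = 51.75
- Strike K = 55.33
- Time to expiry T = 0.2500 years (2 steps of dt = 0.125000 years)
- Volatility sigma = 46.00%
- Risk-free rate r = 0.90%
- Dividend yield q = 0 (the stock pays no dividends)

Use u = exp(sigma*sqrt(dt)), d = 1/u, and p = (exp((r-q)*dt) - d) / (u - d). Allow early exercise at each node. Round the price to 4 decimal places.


dt = T/N = 0.125000
u = exp(sigma*sqrt(dt)) = 1.176607; d = 1/u = 0.849902
p = (exp((r-q)*dt) - d) / (u - d) = 0.462876
Discount per step: exp(-r*dt) = 0.998876
Stock lattice S(k, i) with i counting down-moves:
  k=0: S(0,0) = 51.7500
  k=1: S(1,0) = 60.8894; S(1,1) = 43.9824
  k=2: S(2,0) = 71.6429; S(2,1) = 51.7500; S(2,2) = 37.3807
Terminal payoffs V(N, i) = max(S_T - K, 0):
  V(2,0) = 16.312864; V(2,1) = 0.000000; V(2,2) = 0.000000
Backward induction: V(k, i) = exp(-r*dt) * [p * V(k+1, i) + (1-p) * V(k+1, i+1)]; then take max(V_cont, immediate exercise) for American.
  V(1,0) = exp(-r*dt) * [p*16.312864 + (1-p)*0.000000] = 7.542346; exercise = 5.559393; V(1,0) = max -> 7.542346
  V(1,1) = exp(-r*dt) * [p*0.000000 + (1-p)*0.000000] = 0.000000; exercise = 0.000000; V(1,1) = max -> 0.000000
  V(0,0) = exp(-r*dt) * [p*7.542346 + (1-p)*0.000000] = 3.487247; exercise = 0.000000; V(0,0) = max -> 3.487247

Answer: Price = V(0,0) = 3.4872


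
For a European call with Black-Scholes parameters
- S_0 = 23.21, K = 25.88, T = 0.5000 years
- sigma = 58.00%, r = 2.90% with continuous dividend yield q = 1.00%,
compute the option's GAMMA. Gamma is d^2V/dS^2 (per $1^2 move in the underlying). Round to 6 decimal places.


Answer: Gamma = 0.041672

Derivation:
d1 = -0.0372748885; d2 = -0.4473968216
phi(d1) = 0.3986652280; exp(-qT) = 0.9950124792; exp(-rT) = 0.9856046187
Gamma = exp(-qT) * phi(d1) / (S * sigma * sqrt(T)) = 0.9950124792 * 0.3986652280 / (23.2100 * 0.5800 * 0.7071067812) = 0.041672


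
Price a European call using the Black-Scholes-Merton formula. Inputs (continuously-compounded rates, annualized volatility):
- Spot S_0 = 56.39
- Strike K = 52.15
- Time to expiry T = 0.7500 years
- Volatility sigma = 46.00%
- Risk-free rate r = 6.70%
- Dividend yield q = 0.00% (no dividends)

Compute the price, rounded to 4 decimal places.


d1 = (ln(S/K) + (r - q + 0.5*sigma^2) * T) / (sigma * sqrt(T)) = 0.52154223
d2 = d1 - sigma * sqrt(T) = 0.12317054
exp(-rT) = 0.95099165; exp(-qT) = 1.00000000
C = S_0 * exp(-qT) * N(d1) - K * exp(-rT) * N(d2)
N(d1) = 0.69900545; N(d2) = 0.54901397
C = 56.3900 * 1.00000000 * 0.69900545 - 52.1500 * 0.95099165 * 0.54901397 = 12.1890

Answer: Price = 12.1890


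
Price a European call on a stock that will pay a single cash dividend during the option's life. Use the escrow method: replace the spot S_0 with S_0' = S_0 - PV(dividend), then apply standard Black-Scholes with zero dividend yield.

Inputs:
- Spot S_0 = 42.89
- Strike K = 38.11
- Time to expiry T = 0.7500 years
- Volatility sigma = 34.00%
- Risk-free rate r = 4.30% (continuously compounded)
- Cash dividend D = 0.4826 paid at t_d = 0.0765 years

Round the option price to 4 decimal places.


Answer: Price = 7.8997

Derivation:
PV(D) = D * exp(-r * t_d) = 0.4826 * 0.99671590 = 0.48101510
S_0' = S_0 - PV(D) = 42.8900 - 0.48101510 = 42.40898490
d1 = (ln(S_0'/K) + (r + sigma^2/2)*T) / (sigma*sqrt(T)) = 0.61974657
d2 = d1 - sigma*sqrt(T) = 0.32529793
exp(-rT) = 0.96826449
N(d1) = 0.73228767; N(d2) = 0.62752220
C = S_0' * N(d1) - K * exp(-rT) * N(d2) = 42.40898490 * 0.73228767 - 38.1100 * 0.96826449 * 0.62752220 = 7.8997


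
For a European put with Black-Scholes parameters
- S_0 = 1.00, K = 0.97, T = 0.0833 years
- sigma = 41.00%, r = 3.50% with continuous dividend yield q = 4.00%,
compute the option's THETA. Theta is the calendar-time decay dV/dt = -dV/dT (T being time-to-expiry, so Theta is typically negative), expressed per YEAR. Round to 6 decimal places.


d1 = 0.3130490339; d2 = 0.1947159025
phi(d1) = 0.3798653687; exp(-qT) = 0.9966735450; exp(-rT) = 0.9970887459
Theta = -S*exp(-qT)*phi(d1)*sigma/(2*sqrt(T)) + r*K*exp(-rT)*N(-d2) - q*S*exp(-qT)*N(-d1)
N(-d1) = 0.3771217046; N(-d2) = 0.4228076809; sqrt(T) = 0.2886173938
Term 1 = -1.0000 * 0.9966735450 * 0.3798653687 * 0.4100 / (2 * 0.2886173938) = -0.2689143593
Term 2 = 0.0350 * 0.9700 * 0.9970887459 * 0.4228076809 = 0.0143125317
Term 3 = -0.0400 * 1.0000 * 0.9966735450 * 0.3771217046 = -0.0150346890
Theta = -0.2689143593 + (0.0143125317) + (-0.0150346890) = -0.269637

Answer: Theta = -0.269637


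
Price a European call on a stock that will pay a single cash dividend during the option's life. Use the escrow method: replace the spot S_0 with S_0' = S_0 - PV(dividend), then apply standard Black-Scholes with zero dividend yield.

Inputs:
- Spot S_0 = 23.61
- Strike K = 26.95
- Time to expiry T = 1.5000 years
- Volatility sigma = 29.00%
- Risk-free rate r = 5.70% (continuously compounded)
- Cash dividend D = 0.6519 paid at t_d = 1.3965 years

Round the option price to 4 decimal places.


Answer: Price = 2.5678

Derivation:
PV(D) = D * exp(-r * t_d) = 0.6519 * 0.92348521 = 0.60202001
S_0' = S_0 - PV(D) = 23.6100 - 0.60202001 = 23.00797999
d1 = (ln(S_0'/K) + (r + sigma^2/2)*T) / (sigma*sqrt(T)) = -0.02693646
d2 = d1 - sigma*sqrt(T) = -0.38211248
exp(-rT) = 0.91805314
N(d1) = 0.48925521; N(d2) = 0.35118897
C = S_0' * N(d1) - K * exp(-rT) * N(d2) = 23.00797999 * 0.48925521 - 26.9500 * 0.91805314 * 0.35118897 = 2.5678


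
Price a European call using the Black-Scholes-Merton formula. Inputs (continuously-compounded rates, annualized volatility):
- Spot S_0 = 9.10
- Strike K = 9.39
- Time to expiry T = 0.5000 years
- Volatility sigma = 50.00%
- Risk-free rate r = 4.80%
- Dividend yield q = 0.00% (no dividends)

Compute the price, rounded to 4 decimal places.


Answer: Price = 1.2482

Derivation:
d1 = (ln(S/K) + (r - q + 0.5*sigma^2) * T) / (sigma * sqrt(T)) = 0.15592870
d2 = d1 - sigma * sqrt(T) = -0.19762469
exp(-rT) = 0.97628571; exp(-qT) = 1.00000000
C = S_0 * exp(-qT) * N(d1) - K * exp(-rT) * N(d2)
N(d1) = 0.56195539; N(d2) = 0.42166936
C = 9.1000 * 1.00000000 * 0.56195539 - 9.3900 * 0.97628571 * 0.42166936 = 1.2482


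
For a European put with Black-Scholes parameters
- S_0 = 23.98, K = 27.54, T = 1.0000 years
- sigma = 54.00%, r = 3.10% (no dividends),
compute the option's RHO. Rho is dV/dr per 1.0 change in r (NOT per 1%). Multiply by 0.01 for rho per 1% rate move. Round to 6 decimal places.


Answer: Rho = -18.167265

Derivation:
d1 = 0.0710752894; d2 = -0.4689247106
phi(d1) = 0.3979358842; exp(-qT) = 1.0000000000; exp(-rT) = 0.9694755731
N(-d2) = 0.6804382736
Rho = -K*T*exp(-rT)*N(-d2) = -27.5400 * 1.0000 * 0.9694755731 * 0.6804382736 = -18.167265


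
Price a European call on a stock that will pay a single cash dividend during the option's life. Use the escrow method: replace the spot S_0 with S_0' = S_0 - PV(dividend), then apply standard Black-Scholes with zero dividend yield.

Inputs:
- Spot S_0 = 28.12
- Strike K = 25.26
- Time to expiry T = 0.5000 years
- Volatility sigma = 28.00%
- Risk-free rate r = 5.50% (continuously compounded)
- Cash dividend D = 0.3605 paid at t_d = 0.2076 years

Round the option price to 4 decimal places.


Answer: Price = 4.0361

Derivation:
PV(D) = D * exp(-r * t_d) = 0.3605 * 0.98864694 = 0.35640722
S_0' = S_0 - PV(D) = 28.1200 - 0.35640722 = 27.76359278
d1 = (ln(S_0'/K) + (r + sigma^2/2)*T) / (sigma*sqrt(T)) = 0.71520534
d2 = d1 - sigma*sqrt(T) = 0.51721544
exp(-rT) = 0.97287468
N(d1) = 0.76275892; N(d2) = 0.69749711
C = S_0' * N(d1) - K * exp(-rT) * N(d2) = 27.76359278 * 0.76275892 - 25.2600 * 0.97287468 * 0.69749711 = 4.0361


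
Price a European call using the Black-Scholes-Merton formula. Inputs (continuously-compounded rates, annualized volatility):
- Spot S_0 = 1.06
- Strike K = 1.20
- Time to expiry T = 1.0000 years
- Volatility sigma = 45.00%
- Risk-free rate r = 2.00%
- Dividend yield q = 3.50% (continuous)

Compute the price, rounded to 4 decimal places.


d1 = (ln(S/K) + (r - q + 0.5*sigma^2) * T) / (sigma * sqrt(T)) = -0.08400589
d2 = d1 - sigma * sqrt(T) = -0.53400589
exp(-rT) = 0.98019867; exp(-qT) = 0.96560542
C = S_0 * exp(-qT) * N(d1) - K * exp(-rT) * N(d2)
N(d1) = 0.46652588; N(d2) = 0.29666873
C = 1.0600 * 0.96560542 * 0.46652588 - 1.2000 * 0.98019867 * 0.29666873 = 0.1286

Answer: Price = 0.1286


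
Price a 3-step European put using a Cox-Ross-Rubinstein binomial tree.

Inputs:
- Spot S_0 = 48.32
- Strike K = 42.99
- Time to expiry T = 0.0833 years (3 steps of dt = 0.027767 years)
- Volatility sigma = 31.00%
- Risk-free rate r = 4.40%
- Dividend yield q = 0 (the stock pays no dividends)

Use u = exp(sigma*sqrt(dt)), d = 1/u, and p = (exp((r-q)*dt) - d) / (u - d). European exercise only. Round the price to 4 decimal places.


Answer: Price = V(0,0) = 0.2014

Derivation:
dt = T/N = 0.027767
u = exp(sigma*sqrt(dt)) = 1.053014; d = 1/u = 0.949655
p = (exp((r-q)*dt) - d) / (u - d) = 0.498916
Discount per step: exp(-r*dt) = 0.998779
Stock lattice S(k, i) with i counting down-moves:
  k=0: S(0,0) = 48.3200
  k=1: S(1,0) = 50.8816; S(1,1) = 45.8873
  k=2: S(2,0) = 53.5791; S(2,1) = 48.3200; S(2,2) = 43.5771
  k=3: S(3,0) = 56.4195; S(3,1) = 50.8816; S(3,2) = 45.8873; S(3,3) = 41.3833
Terminal payoffs V(N, i) = max(K - S_T, 0):
  V(3,0) = 0.000000; V(3,1) = 0.000000; V(3,2) = 0.000000; V(3,3) = 1.606736
Backward induction: V(k, i) = exp(-r*dt) * [p * V(k+1, i) + (1-p) * V(k+1, i+1)].
  V(2,0) = exp(-r*dt) * [p*0.000000 + (1-p)*0.000000] = 0.000000
  V(2,1) = exp(-r*dt) * [p*0.000000 + (1-p)*0.000000] = 0.000000
  V(2,2) = exp(-r*dt) * [p*0.000000 + (1-p)*1.606736] = 0.804126
  V(1,0) = exp(-r*dt) * [p*0.000000 + (1-p)*0.000000] = 0.000000
  V(1,1) = exp(-r*dt) * [p*0.000000 + (1-p)*0.804126] = 0.402442
  V(0,0) = exp(-r*dt) * [p*0.000000 + (1-p)*0.402442] = 0.201411


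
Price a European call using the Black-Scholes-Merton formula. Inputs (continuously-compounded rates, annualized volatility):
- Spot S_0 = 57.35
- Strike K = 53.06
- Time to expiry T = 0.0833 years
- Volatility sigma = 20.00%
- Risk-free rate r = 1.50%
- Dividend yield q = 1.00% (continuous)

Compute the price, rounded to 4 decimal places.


Answer: Price = 4.4374

Derivation:
d1 = (ln(S/K) + (r - q + 0.5*sigma^2) * T) / (sigma * sqrt(T)) = 1.38300734
d2 = d1 - sigma * sqrt(T) = 1.32528386
exp(-rT) = 0.99875128; exp(-qT) = 0.99916735
C = S_0 * exp(-qT) * N(d1) - K * exp(-rT) * N(d2)
N(d1) = 0.91666869; N(d2) = 0.90746149
C = 57.3500 * 0.99916735 * 0.91666869 - 53.0600 * 0.99875128 * 0.90746149 = 4.4374


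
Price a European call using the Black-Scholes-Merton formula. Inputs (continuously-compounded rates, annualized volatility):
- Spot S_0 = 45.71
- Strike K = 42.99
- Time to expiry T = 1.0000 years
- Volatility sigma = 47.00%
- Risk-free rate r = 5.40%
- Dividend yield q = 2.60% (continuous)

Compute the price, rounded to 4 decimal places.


Answer: Price = 9.9643

Derivation:
d1 = (ln(S/K) + (r - q + 0.5*sigma^2) * T) / (sigma * sqrt(T)) = 0.42510545
d2 = d1 - sigma * sqrt(T) = -0.04489455
exp(-rT) = 0.94743211; exp(-qT) = 0.97433509
C = S_0 * exp(-qT) * N(d1) - K * exp(-rT) * N(d2)
N(d1) = 0.66462010; N(d2) = 0.48209568
C = 45.7100 * 0.97433509 * 0.66462010 - 42.9900 * 0.94743211 * 0.48209568 = 9.9643


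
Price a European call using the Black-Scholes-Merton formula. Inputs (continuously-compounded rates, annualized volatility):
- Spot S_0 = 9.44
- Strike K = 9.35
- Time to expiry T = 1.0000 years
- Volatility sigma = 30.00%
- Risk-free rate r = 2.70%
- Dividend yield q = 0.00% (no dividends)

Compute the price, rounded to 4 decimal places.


Answer: Price = 1.2830

Derivation:
d1 = (ln(S/K) + (r - q + 0.5*sigma^2) * T) / (sigma * sqrt(T)) = 0.27193212
d2 = d1 - sigma * sqrt(T) = -0.02806788
exp(-rT) = 0.97336124; exp(-qT) = 1.00000000
C = S_0 * exp(-qT) * N(d1) - K * exp(-rT) * N(d2)
N(d1) = 0.60716289; N(d2) = 0.48880401
C = 9.4400 * 1.00000000 * 0.60716289 - 9.3500 * 0.97336124 * 0.48880401 = 1.2830


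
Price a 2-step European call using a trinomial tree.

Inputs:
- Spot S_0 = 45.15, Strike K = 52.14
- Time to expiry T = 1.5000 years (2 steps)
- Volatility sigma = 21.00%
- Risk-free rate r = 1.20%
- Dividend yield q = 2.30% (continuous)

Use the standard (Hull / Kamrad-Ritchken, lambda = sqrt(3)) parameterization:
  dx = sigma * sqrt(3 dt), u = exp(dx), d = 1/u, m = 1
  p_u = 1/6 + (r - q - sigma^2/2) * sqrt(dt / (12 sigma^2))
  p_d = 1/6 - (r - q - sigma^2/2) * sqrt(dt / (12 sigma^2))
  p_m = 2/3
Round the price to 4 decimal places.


Answer: Price = V(0,0) = 2.1414

Derivation:
dt = T/N = 0.750000; dx = sigma*sqrt(3*dt) = 0.315000
u = exp(dx) = 1.370259; d = 1/u = 0.729789
p_u = 0.127321, p_m = 0.666667, p_d = 0.206012
Discount per step: exp(-r*dt) = 0.991040
Stock lattice S(k, j) with j the centered position index:
  k=0: S(0,+0) = 45.1500
  k=1: S(1,-1) = 32.9500; S(1,+0) = 45.1500; S(1,+1) = 61.8672
  k=2: S(2,-2) = 24.0465; S(2,-1) = 32.9500; S(2,+0) = 45.1500; S(2,+1) = 61.8672; S(2,+2) = 84.7741
Terminal payoffs V(N, j) = max(S_T - K, 0):
  V(2,-2) = 0.000000; V(2,-1) = 0.000000; V(2,+0) = 0.000000; V(2,+1) = 9.727208; V(2,+2) = 32.634118
Backward induction: V(k, j) = exp(-r*dt) * [p_u * V(k+1, j+1) + p_m * V(k+1, j) + p_d * V(k+1, j-1)]
  V(1,-1) = exp(-r*dt) * [p_u*0.000000 + p_m*0.000000 + p_d*0.000000] = 0.000000
  V(1,+0) = exp(-r*dt) * [p_u*9.727208 + p_m*0.000000 + p_d*0.000000] = 1.227386
  V(1,+1) = exp(-r*dt) * [p_u*32.634118 + p_m*9.727208 + p_d*0.000000] = 10.544499
  V(0,+0) = exp(-r*dt) * [p_u*10.544499 + p_m*1.227386 + p_d*0.000000] = 2.141438


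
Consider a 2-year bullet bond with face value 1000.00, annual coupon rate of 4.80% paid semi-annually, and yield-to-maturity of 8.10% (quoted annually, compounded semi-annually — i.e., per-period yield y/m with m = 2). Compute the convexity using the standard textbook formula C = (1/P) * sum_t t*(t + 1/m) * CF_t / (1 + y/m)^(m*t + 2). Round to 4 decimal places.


Coupon per period c = face * coupon_rate / m = 24.000000
Periods per year m = 2; per-period yield y/m = 0.040500
Number of cashflows N = 4
Cashflows (t years, CF_t, discount factor 1/(1+y/m)^(m*t), PV):
  t = 0.5000: CF_t = 24.000000, DF = 0.961076, PV = 23.065834
  t = 1.0000: CF_t = 24.000000, DF = 0.923668, PV = 22.168029
  t = 1.5000: CF_t = 24.000000, DF = 0.887715, PV = 21.305169
  t = 2.0000: CF_t = 1024.000000, DF = 0.853162, PV = 873.638206
Price P = sum_t PV_t = 940.177238
Convexity numerator sum_t t*(t + 1/m) * CF_t / (1+y/m)^(m*t + 2):
  t = 0.5000: term = 10.652585
  t = 1.0000: term = 30.713843
  t = 1.5000: term = 59.036700
  t = 2.0000: term = 4034.757650
Convexity = (1/P) * sum = 4135.160778 / 940.177238 = 4.398278

Answer: Convexity = 4.3983


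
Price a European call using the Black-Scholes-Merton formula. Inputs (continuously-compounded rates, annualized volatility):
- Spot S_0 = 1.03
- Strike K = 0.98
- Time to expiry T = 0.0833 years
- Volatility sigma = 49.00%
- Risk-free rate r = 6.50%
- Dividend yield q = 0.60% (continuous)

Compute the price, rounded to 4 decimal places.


d1 = (ln(S/K) + (r - q + 0.5*sigma^2) * T) / (sigma * sqrt(T)) = 0.45732726
d2 = d1 - sigma * sqrt(T) = 0.31590473
exp(-rT) = 0.99460013; exp(-qT) = 0.99950032
C = S_0 * exp(-qT) * N(d1) - K * exp(-rT) * N(d2)
N(d1) = 0.67628208; N(d2) = 0.62396259
C = 1.0300 * 0.99950032 * 0.67628208 - 0.9800 * 0.99460013 * 0.62396259 = 0.0880

Answer: Price = 0.0880


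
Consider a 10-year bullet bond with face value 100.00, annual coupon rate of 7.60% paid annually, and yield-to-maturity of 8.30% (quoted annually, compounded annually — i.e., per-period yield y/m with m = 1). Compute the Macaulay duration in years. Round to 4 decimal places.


Coupon per period c = face * coupon_rate / m = 7.600000
Periods per year m = 1; per-period yield y/m = 0.083000
Number of cashflows N = 10
Cashflows (t years, CF_t, discount factor 1/(1+y/m)^(m*t), PV):
  t = 1.0000: CF_t = 7.600000, DF = 0.923361, PV = 7.017544
  t = 2.0000: CF_t = 7.600000, DF = 0.852596, PV = 6.479727
  t = 3.0000: CF_t = 7.600000, DF = 0.787254, PV = 5.983127
  t = 4.0000: CF_t = 7.600000, DF = 0.726919, PV = 5.524586
  t = 5.0000: CF_t = 7.600000, DF = 0.671209, PV = 5.101188
  t = 6.0000: CF_t = 7.600000, DF = 0.619768, PV = 4.710238
  t = 7.0000: CF_t = 7.600000, DF = 0.572270, PV = 4.349250
  t = 8.0000: CF_t = 7.600000, DF = 0.528412, PV = 4.015928
  t = 9.0000: CF_t = 7.600000, DF = 0.487915, PV = 3.708152
  t = 10.0000: CF_t = 107.600000, DF = 0.450521, PV = 48.476104
Price P = sum_t PV_t = 95.365843
Macaulay numerator sum_t t * PV_t:
  t * PV_t at t = 1.0000: 7.017544
  t * PV_t at t = 2.0000: 12.959453
  t * PV_t at t = 3.0000: 17.949381
  t * PV_t at t = 4.0000: 22.098345
  t * PV_t at t = 5.0000: 25.505939
  t * PV_t at t = 6.0000: 28.261428
  t * PV_t at t = 7.0000: 30.444752
  t * PV_t at t = 8.0000: 32.127426
  t * PV_t at t = 9.0000: 33.373365
  t * PV_t at t = 10.0000: 484.761036
Macaulay duration D = (sum_t t * PV_t) / P = 694.498668 / 95.365843 = 7.282468

Answer: Macaulay duration = 7.2825 years


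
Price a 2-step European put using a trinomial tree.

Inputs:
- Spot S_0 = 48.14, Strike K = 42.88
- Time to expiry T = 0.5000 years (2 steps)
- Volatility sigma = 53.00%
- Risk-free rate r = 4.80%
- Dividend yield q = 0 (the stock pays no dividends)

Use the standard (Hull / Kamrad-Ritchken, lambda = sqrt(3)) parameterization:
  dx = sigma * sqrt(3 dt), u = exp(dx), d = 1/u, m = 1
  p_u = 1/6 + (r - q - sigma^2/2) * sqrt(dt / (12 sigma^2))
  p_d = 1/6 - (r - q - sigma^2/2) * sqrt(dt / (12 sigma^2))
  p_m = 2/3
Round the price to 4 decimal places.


Answer: Price = V(0,0) = 3.9615

Derivation:
dt = T/N = 0.250000; dx = sigma*sqrt(3*dt) = 0.458993
u = exp(dx) = 1.582480; d = 1/u = 0.631919
p_u = 0.141489, p_m = 0.666667, p_d = 0.191844
Discount per step: exp(-r*dt) = 0.988072
Stock lattice S(k, j) with j the centered position index:
  k=0: S(0,+0) = 48.1400
  k=1: S(1,-1) = 30.4206; S(1,+0) = 48.1400; S(1,+1) = 76.1806
  k=2: S(2,-2) = 19.2234; S(2,-1) = 30.4206; S(2,+0) = 48.1400; S(2,+1) = 76.1806; S(2,+2) = 120.5543
Terminal payoffs V(N, j) = max(K - S_T, 0):
  V(2,-2) = 23.656634; V(2,-1) = 12.459401; V(2,+0) = 0.000000; V(2,+1) = 0.000000; V(2,+2) = 0.000000
Backward induction: V(k, j) = exp(-r*dt) * [p_u * V(k+1, j+1) + p_m * V(k+1, j) + p_d * V(k+1, j-1)]
  V(1,-1) = exp(-r*dt) * [p_u*0.000000 + p_m*12.459401 + p_d*23.656634] = 12.691437
  V(1,+0) = exp(-r*dt) * [p_u*0.000000 + p_m*0.000000 + p_d*12.459401] = 2.361750
  V(1,+1) = exp(-r*dt) * [p_u*0.000000 + p_m*0.000000 + p_d*0.000000] = 0.000000
  V(0,+0) = exp(-r*dt) * [p_u*0.000000 + p_m*2.361750 + p_d*12.691437] = 3.961453


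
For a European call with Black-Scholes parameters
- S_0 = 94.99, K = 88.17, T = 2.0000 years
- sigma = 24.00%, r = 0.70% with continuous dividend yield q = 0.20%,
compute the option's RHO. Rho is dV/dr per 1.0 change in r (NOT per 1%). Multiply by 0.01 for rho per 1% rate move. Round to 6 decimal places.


d1 = 0.4186804407; d2 = 0.0792691857
phi(d1) = 0.3654648446; exp(-qT) = 0.9960079893; exp(-rT) = 0.9860975443
N(d2) = 0.5315907423
Rho = K*T*exp(-rT)*N(d2) = 88.1700 * 2.0000 * 0.9860975443 * 0.5315907423 = 92.437485

Answer: Rho = 92.437485


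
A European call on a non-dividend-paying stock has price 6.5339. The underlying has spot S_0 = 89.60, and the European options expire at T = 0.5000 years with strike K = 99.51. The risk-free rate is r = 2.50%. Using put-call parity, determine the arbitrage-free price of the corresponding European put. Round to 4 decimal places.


Put-call parity: C - P = S_0 * exp(-qT) - K * exp(-rT).
S_0 * exp(-qT) = 89.6000 * 1.00000000 = 89.60000000
K * exp(-rT) = 99.5100 * 0.98757780 = 98.27386693
P = C - S*exp(-qT) + K*exp(-rT)
P = 6.5339 - 89.60000000 + 98.27386693 = 15.2078

Answer: Put price = 15.2078


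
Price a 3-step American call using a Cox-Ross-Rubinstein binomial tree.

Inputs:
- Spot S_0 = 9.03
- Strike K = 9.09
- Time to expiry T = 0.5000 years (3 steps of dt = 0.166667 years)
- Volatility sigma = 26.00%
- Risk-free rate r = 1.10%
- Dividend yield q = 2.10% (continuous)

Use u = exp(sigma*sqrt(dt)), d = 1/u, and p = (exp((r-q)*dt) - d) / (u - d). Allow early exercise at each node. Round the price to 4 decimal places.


dt = T/N = 0.166667
u = exp(sigma*sqrt(dt)) = 1.111983; d = 1/u = 0.899295
p = (exp((r-q)*dt) - d) / (u - d) = 0.465659
Discount per step: exp(-r*dt) = 0.998168
Stock lattice S(k, i) with i counting down-moves:
  k=0: S(0,0) = 9.0300
  k=1: S(1,0) = 10.0412; S(1,1) = 8.1206
  k=2: S(2,0) = 11.1656; S(2,1) = 9.0300; S(2,2) = 7.3028
  k=3: S(3,0) = 12.4160; S(3,1) = 10.0412; S(3,2) = 8.1206; S(3,3) = 6.5674
Terminal payoffs V(N, i) = max(S_T - K, 0):
  V(3,0) = 3.326001; V(3,1) = 0.951203; V(3,2) = 0.000000; V(3,3) = 0.000000
Backward induction: V(k, i) = exp(-r*dt) * [p * V(k+1, i) + (1-p) * V(k+1, i+1)]; then take max(V_cont, immediate exercise) for American.
  V(2,0) = exp(-r*dt) * [p*3.326001 + (1-p)*0.951203] = 2.053281; exercise = 2.075643; V(2,0) = max -> 2.075643
  V(2,1) = exp(-r*dt) * [p*0.951203 + (1-p)*0.000000] = 0.442125; exercise = 0.000000; V(2,1) = max -> 0.442125
  V(2,2) = exp(-r*dt) * [p*0.000000 + (1-p)*0.000000] = 0.000000; exercise = 0.000000; V(2,2) = max -> 0.000000
  V(1,0) = exp(-r*dt) * [p*2.075643 + (1-p)*0.442125] = 1.200584; exercise = 0.951203; V(1,0) = max -> 1.200584
  V(1,1) = exp(-r*dt) * [p*0.442125 + (1-p)*0.000000] = 0.205502; exercise = 0.000000; V(1,1) = max -> 0.205502
  V(0,0) = exp(-r*dt) * [p*1.200584 + (1-p)*0.205502] = 0.667646; exercise = 0.000000; V(0,0) = max -> 0.667646

Answer: Price = V(0,0) = 0.6676


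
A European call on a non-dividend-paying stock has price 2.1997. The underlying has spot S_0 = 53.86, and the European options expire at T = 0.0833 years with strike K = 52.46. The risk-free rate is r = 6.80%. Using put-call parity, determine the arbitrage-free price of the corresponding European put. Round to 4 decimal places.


Put-call parity: C - P = S_0 * exp(-qT) - K * exp(-rT).
S_0 * exp(-qT) = 53.8600 * 1.00000000 = 53.86000000
K * exp(-rT) = 52.4600 * 0.99435161 = 52.16368559
P = C - S*exp(-qT) + K*exp(-rT)
P = 2.1997 - 53.86000000 + 52.16368559 = 0.5034

Answer: Put price = 0.5034


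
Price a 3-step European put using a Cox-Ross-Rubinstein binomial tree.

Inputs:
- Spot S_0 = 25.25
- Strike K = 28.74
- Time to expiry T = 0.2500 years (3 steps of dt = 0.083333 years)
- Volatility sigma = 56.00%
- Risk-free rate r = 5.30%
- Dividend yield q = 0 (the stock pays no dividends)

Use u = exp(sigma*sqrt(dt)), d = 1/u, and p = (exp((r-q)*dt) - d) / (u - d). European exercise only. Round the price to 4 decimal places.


dt = T/N = 0.083333
u = exp(sigma*sqrt(dt)) = 1.175458; d = 1/u = 0.850732
p = (exp((r-q)*dt) - d) / (u - d) = 0.473305
Discount per step: exp(-r*dt) = 0.995593
Stock lattice S(k, i) with i counting down-moves:
  k=0: S(0,0) = 25.2500
  k=1: S(1,0) = 29.6803; S(1,1) = 21.4810
  k=2: S(2,0) = 34.8880; S(2,1) = 25.2500; S(2,2) = 18.2746
  k=3: S(3,0) = 41.0094; S(3,1) = 29.6803; S(3,2) = 21.4810; S(3,3) = 15.5468
Terminal payoffs V(N, i) = max(K - S_T, 0):
  V(3,0) = 0.000000; V(3,1) = 0.000000; V(3,2) = 7.259016; V(3,3) = 13.193245
Backward induction: V(k, i) = exp(-r*dt) * [p * V(k+1, i) + (1-p) * V(k+1, i+1)].
  V(2,0) = exp(-r*dt) * [p*0.000000 + (1-p)*0.000000] = 0.000000
  V(2,1) = exp(-r*dt) * [p*0.000000 + (1-p)*7.259016] = 3.806442
  V(2,2) = exp(-r*dt) * [p*7.259016 + (1-p)*13.193245] = 10.338784
  V(1,0) = exp(-r*dt) * [p*0.000000 + (1-p)*3.806442] = 1.996000
  V(1,1) = exp(-r*dt) * [p*3.806442 + (1-p)*10.338784] = 7.215059
  V(0,0) = exp(-r*dt) * [p*1.996000 + (1-p)*7.215059] = 4.723945

Answer: Price = V(0,0) = 4.7239


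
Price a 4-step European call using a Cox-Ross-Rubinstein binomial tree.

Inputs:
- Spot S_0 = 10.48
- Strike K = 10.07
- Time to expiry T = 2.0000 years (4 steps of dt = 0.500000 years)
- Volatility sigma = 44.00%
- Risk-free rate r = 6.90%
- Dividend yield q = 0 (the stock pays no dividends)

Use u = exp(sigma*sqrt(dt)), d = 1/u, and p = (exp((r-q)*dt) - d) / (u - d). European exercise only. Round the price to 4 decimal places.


Answer: Price = V(0,0) = 3.2145

Derivation:
dt = T/N = 0.500000
u = exp(sigma*sqrt(dt)) = 1.364963; d = 1/u = 0.732621
p = (exp((r-q)*dt) - d) / (u - d) = 0.478351
Discount per step: exp(-r*dt) = 0.966088
Stock lattice S(k, i) with i counting down-moves:
  k=0: S(0,0) = 10.4800
  k=1: S(1,0) = 14.3048; S(1,1) = 7.6779
  k=2: S(2,0) = 19.5255; S(2,1) = 10.4800; S(2,2) = 5.6250
  k=3: S(3,0) = 26.6516; S(3,1) = 14.3048; S(3,2) = 7.6779; S(3,3) = 4.1210
  k=4: S(4,0) = 36.3785; S(4,1) = 19.5255; S(4,2) = 10.4800; S(4,3) = 5.6250; S(4,4) = 3.0191
Terminal payoffs V(N, i) = max(S_T - K, 0):
  V(4,0) = 26.308452; V(4,1) = 9.455526; V(4,2) = 0.410000; V(4,3) = 0.000000; V(4,4) = 0.000000
Backward induction: V(k, i) = exp(-r*dt) * [p * V(k+1, i) + (1-p) * V(k+1, i+1)].
  V(3,0) = exp(-r*dt) * [p*26.308452 + (1-p)*9.455526] = 16.923102
  V(3,1) = exp(-r*dt) * [p*9.455526 + (1-p)*0.410000] = 4.576298
  V(3,2) = exp(-r*dt) * [p*0.410000 + (1-p)*0.000000] = 0.189473
  V(3,3) = exp(-r*dt) * [p*0.000000 + (1-p)*0.000000] = 0.000000
  V(2,0) = exp(-r*dt) * [p*16.923102 + (1-p)*4.576298] = 10.126927
  V(2,1) = exp(-r*dt) * [p*4.576298 + (1-p)*0.189473] = 2.210327
  V(2,2) = exp(-r*dt) * [p*0.189473 + (1-p)*0.000000] = 0.087561
  V(1,0) = exp(-r*dt) * [p*10.126927 + (1-p)*2.210327] = 5.793863
  V(1,1) = exp(-r*dt) * [p*2.210327 + (1-p)*0.087561] = 1.065584
  V(0,0) = exp(-r*dt) * [p*5.793863 + (1-p)*1.065584] = 3.214524


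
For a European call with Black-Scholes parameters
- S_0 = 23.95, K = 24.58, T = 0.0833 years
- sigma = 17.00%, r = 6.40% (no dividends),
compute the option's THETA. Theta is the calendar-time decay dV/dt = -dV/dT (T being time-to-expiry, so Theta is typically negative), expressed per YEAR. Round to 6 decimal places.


d1 = -0.3960035123; d2 = -0.4450684692
phi(d1) = 0.3688563803; exp(-qT) = 1.0000000000; exp(-rT) = 0.9946829856
Theta = -S*exp(-qT)*phi(d1)*sigma/(2*sqrt(T)) - r*K*exp(-rT)*N(d2) + q*S*exp(-qT)*N(d1)
N(d1) = 0.3460512186; N(d2) = 0.3281351371; sqrt(T) = 0.2886173938
Term 1 = -23.9500 * 1.0000000000 * 0.3688563803 * 0.1700 / (2 * 0.2886173938) = -2.6017121363
Term 2 = -0.0640 * 24.5800 * 0.9946829856 * 0.3281351371 = -0.5134513256
Term 3 = 0 (no dividend yield, q = 0)
Theta = -2.6017121363 + (-0.5134513256) + (0.0000000000) = -3.115163

Answer: Theta = -3.115163


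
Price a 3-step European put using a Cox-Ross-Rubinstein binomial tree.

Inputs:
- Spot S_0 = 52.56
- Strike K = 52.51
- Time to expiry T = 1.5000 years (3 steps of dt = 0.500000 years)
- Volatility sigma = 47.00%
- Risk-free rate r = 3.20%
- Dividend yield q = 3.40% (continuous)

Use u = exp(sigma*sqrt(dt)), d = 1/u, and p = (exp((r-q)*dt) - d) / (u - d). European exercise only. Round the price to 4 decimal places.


Answer: Price = V(0,0) = 12.2884

Derivation:
dt = T/N = 0.500000
u = exp(sigma*sqrt(dt)) = 1.394227; d = 1/u = 0.717243
p = (exp((r-q)*dt) - d) / (u - d) = 0.416195
Discount per step: exp(-r*dt) = 0.984127
Stock lattice S(k, i) with i counting down-moves:
  k=0: S(0,0) = 52.5600
  k=1: S(1,0) = 73.2806; S(1,1) = 37.6983
  k=2: S(2,0) = 102.1698; S(2,1) = 52.5600; S(2,2) = 27.0389
  k=3: S(3,0) = 142.4478; S(3,1) = 73.2806; S(3,2) = 37.6983; S(3,3) = 19.3934
Terminal payoffs V(N, i) = max(K - S_T, 0):
  V(3,0) = 0.000000; V(3,1) = 0.000000; V(3,2) = 14.811693; V(3,3) = 33.116561
Backward induction: V(k, i) = exp(-r*dt) * [p * V(k+1, i) + (1-p) * V(k+1, i+1)].
  V(2,0) = exp(-r*dt) * [p*0.000000 + (1-p)*0.000000] = 0.000000
  V(2,1) = exp(-r*dt) * [p*0.000000 + (1-p)*14.811693] = 8.509888
  V(2,2) = exp(-r*dt) * [p*14.811693 + (1-p)*33.116561] = 25.093444
  V(1,0) = exp(-r*dt) * [p*0.000000 + (1-p)*8.509888] = 4.889259
  V(1,1) = exp(-r*dt) * [p*8.509888 + (1-p)*25.093444] = 17.902705
  V(0,0) = exp(-r*dt) * [p*4.889259 + (1-p)*17.902705] = 12.288379


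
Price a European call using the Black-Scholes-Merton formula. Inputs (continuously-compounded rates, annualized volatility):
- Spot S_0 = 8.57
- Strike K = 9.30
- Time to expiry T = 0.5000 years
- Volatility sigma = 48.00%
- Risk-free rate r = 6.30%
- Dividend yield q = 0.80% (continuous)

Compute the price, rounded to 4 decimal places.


d1 = (ln(S/K) + (r - q + 0.5*sigma^2) * T) / (sigma * sqrt(T)) = 0.00987985
d2 = d1 - sigma * sqrt(T) = -0.32953140
exp(-rT) = 0.96899096; exp(-qT) = 0.99600799
C = S_0 * exp(-qT) * N(d1) - K * exp(-rT) * N(d2)
N(d1) = 0.50394143; N(d2) = 0.37087703
C = 8.5700 * 0.99600799 * 0.50394143 - 9.3000 * 0.96899096 * 0.37087703 = 0.9593

Answer: Price = 0.9593


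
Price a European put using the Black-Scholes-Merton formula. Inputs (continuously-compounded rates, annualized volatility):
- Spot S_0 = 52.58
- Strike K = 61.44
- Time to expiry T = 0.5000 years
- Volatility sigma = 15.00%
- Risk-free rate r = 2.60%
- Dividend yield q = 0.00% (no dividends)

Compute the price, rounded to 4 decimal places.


Answer: Price = 8.3135

Derivation:
d1 = (ln(S/K) + (r - q + 0.5*sigma^2) * T) / (sigma * sqrt(T)) = -1.29259374
d2 = d1 - sigma * sqrt(T) = -1.39865975
exp(-rT) = 0.98708414; exp(-qT) = 1.00000000
P = K * exp(-rT) * N(-d2) - S_0 * exp(-qT) * N(-d1)
N(-d1) = 0.90192420; N(-d2) = 0.91904248
P = 61.4400 * 0.98708414 * 0.91904248 - 52.5800 * 1.00000000 * 0.90192420 = 8.3135


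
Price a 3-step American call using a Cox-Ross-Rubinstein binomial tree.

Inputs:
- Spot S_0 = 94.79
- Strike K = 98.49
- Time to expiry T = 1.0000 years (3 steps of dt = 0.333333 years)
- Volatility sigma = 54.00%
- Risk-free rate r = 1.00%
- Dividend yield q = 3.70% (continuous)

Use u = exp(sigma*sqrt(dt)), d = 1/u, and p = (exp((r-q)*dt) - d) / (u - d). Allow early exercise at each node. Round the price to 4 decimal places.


dt = T/N = 0.333333
u = exp(sigma*sqrt(dt)) = 1.365839; d = 1/u = 0.732151
p = (exp((r-q)*dt) - d) / (u - d) = 0.408544
Discount per step: exp(-r*dt) = 0.996672
Stock lattice S(k, i) with i counting down-moves:
  k=0: S(0,0) = 94.7900
  k=1: S(1,0) = 129.4679; S(1,1) = 69.4005
  k=2: S(2,0) = 176.8324; S(2,1) = 94.7900; S(2,2) = 50.8116
  k=3: S(3,0) = 241.5246; S(3,1) = 129.4679; S(3,2) = 69.4005; S(3,3) = 37.2018
Terminal payoffs V(N, i) = max(S_T - K, 0):
  V(3,0) = 143.034606; V(3,1) = 30.977912; V(3,2) = 0.000000; V(3,3) = 0.000000
Backward induction: V(k, i) = exp(-r*dt) * [p * V(k+1, i) + (1-p) * V(k+1, i+1)]; then take max(V_cont, immediate exercise) for American.
  V(2,0) = exp(-r*dt) * [p*143.034606 + (1-p)*30.977912] = 76.502583; exercise = 78.342368; V(2,0) = max -> 78.342368
  V(2,1) = exp(-r*dt) * [p*30.977912 + (1-p)*0.000000] = 12.613728; exercise = 0.000000; V(2,1) = max -> 12.613728
  V(2,2) = exp(-r*dt) * [p*0.000000 + (1-p)*0.000000] = 0.000000; exercise = 0.000000; V(2,2) = max -> 0.000000
  V(1,0) = exp(-r*dt) * [p*78.342368 + (1-p)*12.613728] = 39.335441; exercise = 30.977912; V(1,0) = max -> 39.335441
  V(1,1) = exp(-r*dt) * [p*12.613728 + (1-p)*0.000000] = 5.136116; exercise = 0.000000; V(1,1) = max -> 5.136116
  V(0,0) = exp(-r*dt) * [p*39.335441 + (1-p)*5.136116] = 19.044462; exercise = 0.000000; V(0,0) = max -> 19.044462

Answer: Price = V(0,0) = 19.0445


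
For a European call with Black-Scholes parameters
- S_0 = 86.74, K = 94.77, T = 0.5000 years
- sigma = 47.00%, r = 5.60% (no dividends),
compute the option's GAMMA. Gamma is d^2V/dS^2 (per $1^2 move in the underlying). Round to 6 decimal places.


d1 = -0.0159859243; d2 = -0.3483261115
phi(d1) = 0.3988913089; exp(-qT) = 1.0000000000; exp(-rT) = 0.9723883668
Gamma = exp(-qT) * phi(d1) / (S * sigma * sqrt(T)) = 1.0000000000 * 0.3988913089 / (86.7400 * 0.4700 * 0.7071067812) = 0.013837

Answer: Gamma = 0.013837


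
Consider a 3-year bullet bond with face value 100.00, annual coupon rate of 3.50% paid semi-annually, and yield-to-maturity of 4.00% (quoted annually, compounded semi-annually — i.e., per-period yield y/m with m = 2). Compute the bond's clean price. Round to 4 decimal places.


Answer: Price = 98.5996

Derivation:
Coupon per period c = face * coupon_rate / m = 1.750000
Periods per year m = 2; per-period yield y/m = 0.020000
Number of cashflows N = 6
Cashflows (t years, CF_t, discount factor 1/(1+y/m)^(m*t), PV):
  t = 0.5000: CF_t = 1.750000, DF = 0.980392, PV = 1.715686
  t = 1.0000: CF_t = 1.750000, DF = 0.961169, PV = 1.682045
  t = 1.5000: CF_t = 1.750000, DF = 0.942322, PV = 1.649064
  t = 2.0000: CF_t = 1.750000, DF = 0.923845, PV = 1.616729
  t = 2.5000: CF_t = 1.750000, DF = 0.905731, PV = 1.585029
  t = 3.0000: CF_t = 101.750000, DF = 0.887971, PV = 90.351088
Price P = sum_t PV_t = 98.599642


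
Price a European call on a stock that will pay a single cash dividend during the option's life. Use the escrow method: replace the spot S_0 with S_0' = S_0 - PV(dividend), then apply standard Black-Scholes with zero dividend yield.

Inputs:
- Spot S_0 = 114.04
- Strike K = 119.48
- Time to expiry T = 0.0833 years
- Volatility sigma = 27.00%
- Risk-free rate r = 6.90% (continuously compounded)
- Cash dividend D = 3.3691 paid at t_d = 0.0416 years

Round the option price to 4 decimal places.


PV(D) = D * exp(-r * t_d) = 3.3691 * 0.99713372 = 3.35944320
S_0' = S_0 - PV(D) = 114.0400 - 3.35944320 = 110.68055680
d1 = (ln(S_0'/K) + (r + sigma^2/2)*T) / (sigma*sqrt(T)) = -0.86898105
d2 = d1 - sigma*sqrt(T) = -0.94690775
exp(-rT) = 0.99426879
N(d1) = 0.19242875; N(d2) = 0.17184289
C = S_0' * N(d1) - K * exp(-rT) * N(d2) = 110.68055680 * 0.19242875 - 119.4800 * 0.99426879 * 0.17184289 = 0.8840

Answer: Price = 0.8840


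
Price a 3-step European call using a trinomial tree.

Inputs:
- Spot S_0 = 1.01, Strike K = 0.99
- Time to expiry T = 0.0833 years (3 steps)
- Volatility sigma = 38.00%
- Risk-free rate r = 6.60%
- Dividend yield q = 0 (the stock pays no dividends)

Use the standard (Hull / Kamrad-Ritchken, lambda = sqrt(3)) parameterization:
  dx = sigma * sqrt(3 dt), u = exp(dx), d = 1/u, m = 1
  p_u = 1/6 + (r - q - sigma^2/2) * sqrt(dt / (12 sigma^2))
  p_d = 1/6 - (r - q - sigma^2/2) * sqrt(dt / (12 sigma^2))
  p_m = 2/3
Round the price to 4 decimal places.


Answer: Price = V(0,0) = 0.0567

Derivation:
dt = T/N = 0.027767; dx = sigma*sqrt(3*dt) = 0.109675
u = exp(dx) = 1.115915; d = 1/u = 0.896126
p_u = 0.165882, p_m = 0.666667, p_d = 0.167452
Discount per step: exp(-r*dt) = 0.998169
Stock lattice S(k, j) with j the centered position index:
  k=0: S(0,+0) = 1.0100
  k=1: S(1,-1) = 0.9051; S(1,+0) = 1.0100; S(1,+1) = 1.1271
  k=2: S(2,-2) = 0.8111; S(2,-1) = 0.9051; S(2,+0) = 1.0100; S(2,+1) = 1.1271; S(2,+2) = 1.2577
  k=3: S(3,-3) = 0.7268; S(3,-2) = 0.8111; S(3,-1) = 0.9051; S(3,+0) = 1.0100; S(3,+1) = 1.1271; S(3,+2) = 1.2577; S(3,+3) = 1.4035
Terminal payoffs V(N, j) = max(S_T - K, 0):
  V(3,-3) = 0.000000; V(3,-2) = 0.000000; V(3,-1) = 0.000000; V(3,+0) = 0.020000; V(3,+1) = 0.137074; V(3,+2) = 0.267719; V(3,+3) = 0.413507
Backward induction: V(k, j) = exp(-r*dt) * [p_u * V(k+1, j+1) + p_m * V(k+1, j) + p_d * V(k+1, j-1)]
  V(2,-2) = exp(-r*dt) * [p_u*0.000000 + p_m*0.000000 + p_d*0.000000] = 0.000000
  V(2,-1) = exp(-r*dt) * [p_u*0.020000 + p_m*0.000000 + p_d*0.000000] = 0.003312
  V(2,+0) = exp(-r*dt) * [p_u*0.137074 + p_m*0.020000 + p_d*0.000000] = 0.036005
  V(2,+1) = exp(-r*dt) * [p_u*0.267719 + p_m*0.137074 + p_d*0.020000] = 0.138887
  V(2,+2) = exp(-r*dt) * [p_u*0.413507 + p_m*0.267719 + p_d*0.137074] = 0.269531
  V(1,-1) = exp(-r*dt) * [p_u*0.036005 + p_m*0.003312 + p_d*0.000000] = 0.008165
  V(1,+0) = exp(-r*dt) * [p_u*0.138887 + p_m*0.036005 + p_d*0.003312] = 0.047510
  V(1,+1) = exp(-r*dt) * [p_u*0.269531 + p_m*0.138887 + p_d*0.036005] = 0.143068
  V(0,+0) = exp(-r*dt) * [p_u*0.143068 + p_m*0.047510 + p_d*0.008165] = 0.056669
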